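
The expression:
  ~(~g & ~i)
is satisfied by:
  {i: True, g: True}
  {i: True, g: False}
  {g: True, i: False}


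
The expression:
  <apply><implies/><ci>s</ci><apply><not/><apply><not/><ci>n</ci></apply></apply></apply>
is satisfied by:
  {n: True, s: False}
  {s: False, n: False}
  {s: True, n: True}


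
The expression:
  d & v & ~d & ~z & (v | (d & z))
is never true.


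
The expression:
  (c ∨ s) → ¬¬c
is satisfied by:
  {c: True, s: False}
  {s: False, c: False}
  {s: True, c: True}


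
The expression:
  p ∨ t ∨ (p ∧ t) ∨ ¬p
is always true.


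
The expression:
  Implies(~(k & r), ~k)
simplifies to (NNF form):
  r | ~k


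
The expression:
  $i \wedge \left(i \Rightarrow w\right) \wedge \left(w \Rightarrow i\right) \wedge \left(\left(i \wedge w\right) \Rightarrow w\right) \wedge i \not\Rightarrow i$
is never true.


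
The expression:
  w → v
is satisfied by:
  {v: True, w: False}
  {w: False, v: False}
  {w: True, v: True}


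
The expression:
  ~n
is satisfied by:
  {n: False}


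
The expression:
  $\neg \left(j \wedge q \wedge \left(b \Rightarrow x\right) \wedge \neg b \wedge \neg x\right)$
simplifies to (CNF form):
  $b \vee x \vee \neg j \vee \neg q$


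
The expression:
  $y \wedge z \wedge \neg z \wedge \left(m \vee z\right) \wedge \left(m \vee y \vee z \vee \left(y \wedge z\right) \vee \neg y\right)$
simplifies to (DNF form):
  $\text{False}$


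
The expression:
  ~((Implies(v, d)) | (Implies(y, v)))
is never true.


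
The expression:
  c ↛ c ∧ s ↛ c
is never true.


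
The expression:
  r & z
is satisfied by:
  {r: True, z: True}


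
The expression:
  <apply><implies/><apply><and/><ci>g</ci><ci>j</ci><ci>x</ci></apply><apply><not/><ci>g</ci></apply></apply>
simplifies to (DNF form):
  <apply><or/><apply><not/><ci>g</ci></apply><apply><not/><ci>j</ci></apply><apply><not/><ci>x</ci></apply></apply>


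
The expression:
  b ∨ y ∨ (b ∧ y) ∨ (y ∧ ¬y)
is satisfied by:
  {y: True, b: True}
  {y: True, b: False}
  {b: True, y: False}


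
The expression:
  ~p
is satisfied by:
  {p: False}


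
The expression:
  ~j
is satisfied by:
  {j: False}


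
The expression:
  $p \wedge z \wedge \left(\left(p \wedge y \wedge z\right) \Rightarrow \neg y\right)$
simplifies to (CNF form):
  $p \wedge z \wedge \neg y$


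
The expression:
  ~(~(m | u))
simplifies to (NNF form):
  m | u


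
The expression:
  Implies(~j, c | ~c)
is always true.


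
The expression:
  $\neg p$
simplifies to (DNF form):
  $\neg p$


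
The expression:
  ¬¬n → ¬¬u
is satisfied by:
  {u: True, n: False}
  {n: False, u: False}
  {n: True, u: True}


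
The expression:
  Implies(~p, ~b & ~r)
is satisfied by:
  {p: True, r: False, b: False}
  {b: True, p: True, r: False}
  {p: True, r: True, b: False}
  {b: True, p: True, r: True}
  {b: False, r: False, p: False}


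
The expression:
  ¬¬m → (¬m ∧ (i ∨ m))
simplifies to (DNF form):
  ¬m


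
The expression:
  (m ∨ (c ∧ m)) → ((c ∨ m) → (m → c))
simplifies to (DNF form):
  c ∨ ¬m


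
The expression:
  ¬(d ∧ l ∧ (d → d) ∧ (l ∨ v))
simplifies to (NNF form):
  ¬d ∨ ¬l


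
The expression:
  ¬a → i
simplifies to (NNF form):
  a ∨ i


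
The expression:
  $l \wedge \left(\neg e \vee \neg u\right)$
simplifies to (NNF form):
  $l \wedge \left(\neg e \vee \neg u\right)$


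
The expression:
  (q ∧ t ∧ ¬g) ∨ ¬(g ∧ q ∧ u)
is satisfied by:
  {g: False, u: False, q: False}
  {q: True, g: False, u: False}
  {u: True, g: False, q: False}
  {q: True, u: True, g: False}
  {g: True, q: False, u: False}
  {q: True, g: True, u: False}
  {u: True, g: True, q: False}


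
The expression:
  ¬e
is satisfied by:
  {e: False}


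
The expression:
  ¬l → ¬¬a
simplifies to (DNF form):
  a ∨ l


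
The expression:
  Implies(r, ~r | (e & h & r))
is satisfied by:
  {h: True, e: True, r: False}
  {h: True, e: False, r: False}
  {e: True, h: False, r: False}
  {h: False, e: False, r: False}
  {r: True, h: True, e: True}


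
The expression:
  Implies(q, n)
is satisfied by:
  {n: True, q: False}
  {q: False, n: False}
  {q: True, n: True}


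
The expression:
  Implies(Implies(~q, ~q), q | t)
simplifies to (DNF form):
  q | t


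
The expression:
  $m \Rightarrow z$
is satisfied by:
  {z: True, m: False}
  {m: False, z: False}
  {m: True, z: True}


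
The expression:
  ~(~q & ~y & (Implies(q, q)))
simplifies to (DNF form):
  q | y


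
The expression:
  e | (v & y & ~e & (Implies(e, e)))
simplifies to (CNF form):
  (e | v) & (e | y)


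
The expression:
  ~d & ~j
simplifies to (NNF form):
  ~d & ~j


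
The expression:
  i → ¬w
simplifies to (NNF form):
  ¬i ∨ ¬w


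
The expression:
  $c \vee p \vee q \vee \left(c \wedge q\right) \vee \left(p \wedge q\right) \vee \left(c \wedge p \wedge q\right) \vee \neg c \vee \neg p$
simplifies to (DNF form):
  $\text{True}$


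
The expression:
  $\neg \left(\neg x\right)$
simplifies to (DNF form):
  $x$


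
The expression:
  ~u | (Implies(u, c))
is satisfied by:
  {c: True, u: False}
  {u: False, c: False}
  {u: True, c: True}


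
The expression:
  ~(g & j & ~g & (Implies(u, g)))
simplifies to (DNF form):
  True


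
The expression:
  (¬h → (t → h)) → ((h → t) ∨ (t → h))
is always true.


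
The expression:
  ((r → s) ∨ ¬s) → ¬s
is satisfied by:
  {s: False}


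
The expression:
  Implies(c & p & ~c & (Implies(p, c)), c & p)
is always true.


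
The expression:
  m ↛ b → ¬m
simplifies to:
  b ∨ ¬m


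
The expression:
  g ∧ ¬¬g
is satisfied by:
  {g: True}


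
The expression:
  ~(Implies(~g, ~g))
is never true.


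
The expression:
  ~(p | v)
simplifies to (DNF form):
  ~p & ~v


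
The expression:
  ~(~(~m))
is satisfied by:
  {m: False}


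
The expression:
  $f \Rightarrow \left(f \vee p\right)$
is always true.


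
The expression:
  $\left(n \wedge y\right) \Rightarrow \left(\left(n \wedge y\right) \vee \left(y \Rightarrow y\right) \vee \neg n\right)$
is always true.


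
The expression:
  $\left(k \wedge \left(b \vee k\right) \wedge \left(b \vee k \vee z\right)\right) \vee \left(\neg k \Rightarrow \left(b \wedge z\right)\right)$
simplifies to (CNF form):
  $\left(b \vee k\right) \wedge \left(k \vee z\right)$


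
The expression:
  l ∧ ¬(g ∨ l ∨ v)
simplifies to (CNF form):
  False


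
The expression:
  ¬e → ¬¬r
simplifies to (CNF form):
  e ∨ r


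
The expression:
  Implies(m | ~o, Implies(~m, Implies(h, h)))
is always true.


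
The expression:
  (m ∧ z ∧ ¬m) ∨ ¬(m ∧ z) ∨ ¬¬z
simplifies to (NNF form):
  True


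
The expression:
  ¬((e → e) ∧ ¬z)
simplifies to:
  z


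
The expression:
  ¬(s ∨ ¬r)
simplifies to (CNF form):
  r ∧ ¬s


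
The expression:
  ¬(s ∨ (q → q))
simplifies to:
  False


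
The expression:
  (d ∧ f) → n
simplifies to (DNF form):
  n ∨ ¬d ∨ ¬f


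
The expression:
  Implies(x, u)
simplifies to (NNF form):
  u | ~x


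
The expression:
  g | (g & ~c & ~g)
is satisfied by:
  {g: True}


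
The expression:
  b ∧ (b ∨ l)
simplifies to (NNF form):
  b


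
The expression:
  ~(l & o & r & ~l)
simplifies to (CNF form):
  True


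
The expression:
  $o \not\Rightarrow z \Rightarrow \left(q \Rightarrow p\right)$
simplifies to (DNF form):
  $p \vee z \vee \neg o \vee \neg q$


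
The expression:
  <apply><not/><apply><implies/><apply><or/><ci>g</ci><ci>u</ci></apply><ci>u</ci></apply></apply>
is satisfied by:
  {g: True, u: False}


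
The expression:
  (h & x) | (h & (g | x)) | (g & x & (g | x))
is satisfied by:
  {x: True, h: True, g: True}
  {x: True, h: True, g: False}
  {x: True, g: True, h: False}
  {h: True, g: True, x: False}


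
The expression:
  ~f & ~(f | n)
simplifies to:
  ~f & ~n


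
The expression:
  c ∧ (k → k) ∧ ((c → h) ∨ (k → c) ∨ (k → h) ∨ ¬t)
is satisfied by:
  {c: True}


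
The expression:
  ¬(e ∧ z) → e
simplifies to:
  e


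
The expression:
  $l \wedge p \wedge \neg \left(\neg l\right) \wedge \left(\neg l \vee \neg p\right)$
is never true.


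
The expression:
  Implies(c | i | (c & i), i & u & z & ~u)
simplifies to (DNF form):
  ~c & ~i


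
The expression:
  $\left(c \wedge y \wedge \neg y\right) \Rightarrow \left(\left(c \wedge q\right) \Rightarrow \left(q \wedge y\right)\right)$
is always true.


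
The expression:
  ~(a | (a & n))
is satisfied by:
  {a: False}


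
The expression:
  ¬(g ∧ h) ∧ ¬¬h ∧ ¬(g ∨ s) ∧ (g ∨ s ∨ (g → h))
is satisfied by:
  {h: True, g: False, s: False}


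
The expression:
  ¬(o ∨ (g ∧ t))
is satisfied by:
  {o: False, g: False, t: False}
  {t: True, o: False, g: False}
  {g: True, o: False, t: False}


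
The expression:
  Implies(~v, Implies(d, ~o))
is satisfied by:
  {v: True, o: False, d: False}
  {o: False, d: False, v: False}
  {d: True, v: True, o: False}
  {d: True, o: False, v: False}
  {v: True, o: True, d: False}
  {o: True, v: False, d: False}
  {d: True, o: True, v: True}


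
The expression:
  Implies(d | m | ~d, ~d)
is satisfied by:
  {d: False}


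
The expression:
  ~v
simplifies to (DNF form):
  ~v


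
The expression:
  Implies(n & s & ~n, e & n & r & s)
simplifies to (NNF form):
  True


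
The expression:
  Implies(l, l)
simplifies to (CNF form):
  True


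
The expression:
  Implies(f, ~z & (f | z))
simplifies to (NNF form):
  ~f | ~z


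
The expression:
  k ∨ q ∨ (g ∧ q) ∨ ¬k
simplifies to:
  True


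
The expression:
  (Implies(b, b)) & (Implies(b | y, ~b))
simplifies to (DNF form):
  ~b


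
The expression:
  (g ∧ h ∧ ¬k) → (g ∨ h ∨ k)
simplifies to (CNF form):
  True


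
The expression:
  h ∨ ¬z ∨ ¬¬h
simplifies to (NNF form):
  h ∨ ¬z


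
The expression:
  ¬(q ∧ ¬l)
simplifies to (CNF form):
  l ∨ ¬q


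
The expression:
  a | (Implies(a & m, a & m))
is always true.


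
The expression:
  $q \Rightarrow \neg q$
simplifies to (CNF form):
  $\neg q$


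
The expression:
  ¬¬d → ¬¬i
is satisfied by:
  {i: True, d: False}
  {d: False, i: False}
  {d: True, i: True}


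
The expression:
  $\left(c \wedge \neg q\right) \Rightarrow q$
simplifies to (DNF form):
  $q \vee \neg c$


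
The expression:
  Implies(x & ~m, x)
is always true.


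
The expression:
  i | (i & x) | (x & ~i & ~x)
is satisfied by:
  {i: True}


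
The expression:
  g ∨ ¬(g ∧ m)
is always true.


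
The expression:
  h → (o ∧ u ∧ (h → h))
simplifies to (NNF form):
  (o ∧ u) ∨ ¬h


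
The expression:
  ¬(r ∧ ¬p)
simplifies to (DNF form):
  p ∨ ¬r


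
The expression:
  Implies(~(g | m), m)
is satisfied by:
  {m: True, g: True}
  {m: True, g: False}
  {g: True, m: False}


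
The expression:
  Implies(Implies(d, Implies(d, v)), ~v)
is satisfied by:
  {v: False}


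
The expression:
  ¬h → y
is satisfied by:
  {y: True, h: True}
  {y: True, h: False}
  {h: True, y: False}


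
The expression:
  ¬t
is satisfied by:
  {t: False}


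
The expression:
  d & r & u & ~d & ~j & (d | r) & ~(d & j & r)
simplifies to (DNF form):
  False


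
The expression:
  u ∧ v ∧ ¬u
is never true.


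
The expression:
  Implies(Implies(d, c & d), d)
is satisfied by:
  {d: True}


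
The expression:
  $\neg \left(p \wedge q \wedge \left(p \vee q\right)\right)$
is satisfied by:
  {p: False, q: False}
  {q: True, p: False}
  {p: True, q: False}


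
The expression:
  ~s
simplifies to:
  ~s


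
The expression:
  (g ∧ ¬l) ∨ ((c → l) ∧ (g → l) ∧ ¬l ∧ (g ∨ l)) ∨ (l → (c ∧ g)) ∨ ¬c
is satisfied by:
  {g: True, l: False, c: False}
  {l: False, c: False, g: False}
  {g: True, c: True, l: False}
  {c: True, l: False, g: False}
  {g: True, l: True, c: False}
  {l: True, g: False, c: False}
  {g: True, c: True, l: True}


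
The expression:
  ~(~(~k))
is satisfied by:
  {k: False}


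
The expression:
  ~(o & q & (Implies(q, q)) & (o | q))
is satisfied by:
  {o: False, q: False}
  {q: True, o: False}
  {o: True, q: False}


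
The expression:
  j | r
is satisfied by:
  {r: True, j: True}
  {r: True, j: False}
  {j: True, r: False}


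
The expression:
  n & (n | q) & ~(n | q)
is never true.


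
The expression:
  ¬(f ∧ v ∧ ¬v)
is always true.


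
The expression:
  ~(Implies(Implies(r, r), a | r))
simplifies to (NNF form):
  ~a & ~r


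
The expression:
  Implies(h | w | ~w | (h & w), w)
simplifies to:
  w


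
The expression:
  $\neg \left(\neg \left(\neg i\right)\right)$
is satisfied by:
  {i: False}


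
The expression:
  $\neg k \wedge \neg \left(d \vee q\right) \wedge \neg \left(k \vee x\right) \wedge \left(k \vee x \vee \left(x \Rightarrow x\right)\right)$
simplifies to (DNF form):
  $\neg d \wedge \neg k \wedge \neg q \wedge \neg x$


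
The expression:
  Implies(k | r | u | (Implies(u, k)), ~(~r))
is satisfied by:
  {r: True}


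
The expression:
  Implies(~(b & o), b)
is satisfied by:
  {b: True}


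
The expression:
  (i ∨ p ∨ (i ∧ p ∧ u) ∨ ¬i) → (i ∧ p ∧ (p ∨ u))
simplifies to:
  i ∧ p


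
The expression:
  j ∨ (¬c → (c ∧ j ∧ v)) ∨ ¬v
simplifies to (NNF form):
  c ∨ j ∨ ¬v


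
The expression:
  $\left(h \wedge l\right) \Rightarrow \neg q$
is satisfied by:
  {l: False, q: False, h: False}
  {h: True, l: False, q: False}
  {q: True, l: False, h: False}
  {h: True, q: True, l: False}
  {l: True, h: False, q: False}
  {h: True, l: True, q: False}
  {q: True, l: True, h: False}


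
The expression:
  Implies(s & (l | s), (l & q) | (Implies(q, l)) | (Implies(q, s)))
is always true.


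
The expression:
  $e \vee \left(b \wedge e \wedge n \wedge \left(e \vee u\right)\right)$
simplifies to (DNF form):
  $e$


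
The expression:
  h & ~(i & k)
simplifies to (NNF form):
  h & (~i | ~k)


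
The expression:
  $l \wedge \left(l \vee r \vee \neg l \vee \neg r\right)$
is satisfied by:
  {l: True}


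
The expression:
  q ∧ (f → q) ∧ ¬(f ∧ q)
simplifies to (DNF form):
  q ∧ ¬f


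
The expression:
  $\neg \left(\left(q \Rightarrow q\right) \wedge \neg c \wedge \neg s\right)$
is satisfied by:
  {c: True, s: True}
  {c: True, s: False}
  {s: True, c: False}


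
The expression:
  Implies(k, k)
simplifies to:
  True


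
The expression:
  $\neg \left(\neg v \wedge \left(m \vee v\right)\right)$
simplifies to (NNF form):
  $v \vee \neg m$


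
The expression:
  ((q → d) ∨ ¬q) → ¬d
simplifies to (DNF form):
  ¬d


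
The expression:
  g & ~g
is never true.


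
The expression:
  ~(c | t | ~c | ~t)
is never true.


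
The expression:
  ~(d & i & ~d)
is always true.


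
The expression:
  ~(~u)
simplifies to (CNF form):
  u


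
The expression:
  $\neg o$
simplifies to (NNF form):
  $\neg o$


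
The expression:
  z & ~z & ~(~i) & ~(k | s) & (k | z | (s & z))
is never true.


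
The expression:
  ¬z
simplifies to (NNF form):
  ¬z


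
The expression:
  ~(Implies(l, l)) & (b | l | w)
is never true.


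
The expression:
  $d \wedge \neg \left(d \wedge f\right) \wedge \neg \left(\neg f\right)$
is never true.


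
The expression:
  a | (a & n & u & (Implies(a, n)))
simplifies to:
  a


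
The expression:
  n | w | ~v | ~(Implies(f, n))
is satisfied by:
  {w: True, n: True, f: True, v: False}
  {w: True, n: True, f: False, v: False}
  {w: True, f: True, v: False, n: False}
  {w: True, f: False, v: False, n: False}
  {n: True, f: True, v: False, w: False}
  {n: True, f: False, v: False, w: False}
  {f: True, n: False, v: False, w: False}
  {f: False, n: False, v: False, w: False}
  {w: True, n: True, v: True, f: True}
  {w: True, n: True, v: True, f: False}
  {w: True, v: True, f: True, n: False}
  {w: True, v: True, f: False, n: False}
  {v: True, n: True, f: True, w: False}
  {v: True, n: True, f: False, w: False}
  {v: True, f: True, n: False, w: False}


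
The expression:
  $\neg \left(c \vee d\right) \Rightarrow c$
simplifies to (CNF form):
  $c \vee d$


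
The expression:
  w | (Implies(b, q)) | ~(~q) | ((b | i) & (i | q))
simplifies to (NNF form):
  i | q | w | ~b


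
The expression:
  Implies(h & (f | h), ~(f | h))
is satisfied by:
  {h: False}


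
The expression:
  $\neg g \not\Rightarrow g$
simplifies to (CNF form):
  $\neg g$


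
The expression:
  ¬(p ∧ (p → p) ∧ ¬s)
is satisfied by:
  {s: True, p: False}
  {p: False, s: False}
  {p: True, s: True}


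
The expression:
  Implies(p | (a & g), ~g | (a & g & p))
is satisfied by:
  {p: False, g: False, a: False}
  {a: True, p: False, g: False}
  {p: True, a: False, g: False}
  {a: True, p: True, g: False}
  {g: True, a: False, p: False}
  {a: True, g: True, p: True}


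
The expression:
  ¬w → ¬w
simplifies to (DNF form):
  True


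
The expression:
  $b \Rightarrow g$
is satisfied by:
  {g: True, b: False}
  {b: False, g: False}
  {b: True, g: True}


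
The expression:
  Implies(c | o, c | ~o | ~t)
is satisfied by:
  {c: True, o: False, t: False}
  {o: False, t: False, c: False}
  {c: True, t: True, o: False}
  {t: True, o: False, c: False}
  {c: True, o: True, t: False}
  {o: True, c: False, t: False}
  {c: True, t: True, o: True}


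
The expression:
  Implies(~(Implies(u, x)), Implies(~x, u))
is always true.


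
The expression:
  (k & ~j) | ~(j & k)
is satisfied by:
  {k: False, j: False}
  {j: True, k: False}
  {k: True, j: False}


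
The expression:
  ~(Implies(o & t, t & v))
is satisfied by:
  {t: True, o: True, v: False}


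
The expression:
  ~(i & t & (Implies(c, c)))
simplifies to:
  ~i | ~t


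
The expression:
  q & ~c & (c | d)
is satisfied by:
  {d: True, q: True, c: False}


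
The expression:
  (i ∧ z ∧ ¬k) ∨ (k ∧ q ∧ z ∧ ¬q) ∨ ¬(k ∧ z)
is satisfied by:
  {k: False, z: False}
  {z: True, k: False}
  {k: True, z: False}


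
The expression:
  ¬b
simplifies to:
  ¬b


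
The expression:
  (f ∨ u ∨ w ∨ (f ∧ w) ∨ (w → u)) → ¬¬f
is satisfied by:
  {f: True}


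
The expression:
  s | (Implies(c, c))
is always true.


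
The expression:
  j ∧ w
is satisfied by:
  {j: True, w: True}


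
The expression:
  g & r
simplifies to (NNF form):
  g & r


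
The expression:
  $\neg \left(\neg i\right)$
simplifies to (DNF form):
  $i$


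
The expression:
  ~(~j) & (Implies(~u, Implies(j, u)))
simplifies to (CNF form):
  j & u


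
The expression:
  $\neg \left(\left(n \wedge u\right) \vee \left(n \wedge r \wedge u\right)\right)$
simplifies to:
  $\neg n \vee \neg u$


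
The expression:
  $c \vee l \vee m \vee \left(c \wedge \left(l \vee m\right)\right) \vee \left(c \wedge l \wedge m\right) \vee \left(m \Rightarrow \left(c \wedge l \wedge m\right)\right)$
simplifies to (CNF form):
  $\text{True}$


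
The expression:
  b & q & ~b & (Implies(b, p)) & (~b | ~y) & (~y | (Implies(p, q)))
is never true.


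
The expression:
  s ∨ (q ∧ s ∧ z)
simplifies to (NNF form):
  s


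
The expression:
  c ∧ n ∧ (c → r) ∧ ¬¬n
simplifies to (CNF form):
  c ∧ n ∧ r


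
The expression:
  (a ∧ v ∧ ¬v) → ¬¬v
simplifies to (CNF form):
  True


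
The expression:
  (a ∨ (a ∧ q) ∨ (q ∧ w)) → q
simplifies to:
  q ∨ ¬a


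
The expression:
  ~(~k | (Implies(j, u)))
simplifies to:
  j & k & ~u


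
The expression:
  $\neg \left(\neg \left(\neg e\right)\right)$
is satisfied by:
  {e: False}


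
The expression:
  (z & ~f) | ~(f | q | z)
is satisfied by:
  {z: True, q: False, f: False}
  {q: False, f: False, z: False}
  {z: True, q: True, f: False}


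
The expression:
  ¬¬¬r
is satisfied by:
  {r: False}


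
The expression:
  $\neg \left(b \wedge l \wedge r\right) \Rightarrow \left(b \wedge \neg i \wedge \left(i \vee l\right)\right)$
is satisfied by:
  {r: True, b: True, l: True, i: False}
  {b: True, l: True, r: False, i: False}
  {r: True, i: True, b: True, l: True}


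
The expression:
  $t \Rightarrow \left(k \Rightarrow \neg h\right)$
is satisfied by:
  {h: False, k: False, t: False}
  {t: True, h: False, k: False}
  {k: True, h: False, t: False}
  {t: True, k: True, h: False}
  {h: True, t: False, k: False}
  {t: True, h: True, k: False}
  {k: True, h: True, t: False}


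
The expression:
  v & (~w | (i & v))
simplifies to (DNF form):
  (i & v) | (v & ~w)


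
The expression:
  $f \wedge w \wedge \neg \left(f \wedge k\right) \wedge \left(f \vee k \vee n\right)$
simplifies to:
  $f \wedge w \wedge \neg k$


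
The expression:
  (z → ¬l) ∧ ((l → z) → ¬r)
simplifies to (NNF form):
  (l ∧ ¬z) ∨ (¬l ∧ ¬r)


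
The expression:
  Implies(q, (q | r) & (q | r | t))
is always true.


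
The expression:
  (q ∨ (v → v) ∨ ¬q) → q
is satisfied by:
  {q: True}


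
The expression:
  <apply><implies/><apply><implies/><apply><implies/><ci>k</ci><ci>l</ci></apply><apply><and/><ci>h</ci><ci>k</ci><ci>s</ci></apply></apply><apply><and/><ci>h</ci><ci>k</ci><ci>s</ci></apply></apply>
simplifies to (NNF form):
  <apply><or/><ci>l</ci><apply><not/><ci>k</ci></apply><apply><and/><ci>h</ci><ci>s</ci></apply></apply>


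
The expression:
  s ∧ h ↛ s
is never true.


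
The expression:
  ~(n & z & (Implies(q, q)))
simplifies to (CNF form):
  ~n | ~z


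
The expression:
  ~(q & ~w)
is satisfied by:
  {w: True, q: False}
  {q: False, w: False}
  {q: True, w: True}


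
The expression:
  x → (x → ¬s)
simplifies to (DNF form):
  ¬s ∨ ¬x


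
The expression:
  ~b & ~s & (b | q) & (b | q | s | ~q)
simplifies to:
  q & ~b & ~s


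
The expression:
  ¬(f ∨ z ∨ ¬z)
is never true.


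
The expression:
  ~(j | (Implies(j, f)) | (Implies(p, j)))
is never true.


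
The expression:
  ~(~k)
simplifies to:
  k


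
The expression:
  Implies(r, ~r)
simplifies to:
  ~r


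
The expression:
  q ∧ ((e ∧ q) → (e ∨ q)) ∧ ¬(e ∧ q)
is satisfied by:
  {q: True, e: False}


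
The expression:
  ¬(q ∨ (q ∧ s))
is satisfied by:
  {q: False}


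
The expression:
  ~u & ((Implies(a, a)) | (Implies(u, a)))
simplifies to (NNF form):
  ~u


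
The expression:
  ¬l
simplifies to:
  ¬l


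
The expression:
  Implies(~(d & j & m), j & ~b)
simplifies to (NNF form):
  j & (d | ~b) & (m | ~b)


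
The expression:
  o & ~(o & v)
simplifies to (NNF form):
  o & ~v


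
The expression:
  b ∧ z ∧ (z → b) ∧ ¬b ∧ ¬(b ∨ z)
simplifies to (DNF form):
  False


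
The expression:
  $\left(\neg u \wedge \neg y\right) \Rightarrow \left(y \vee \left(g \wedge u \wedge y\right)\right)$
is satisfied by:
  {y: True, u: True}
  {y: True, u: False}
  {u: True, y: False}


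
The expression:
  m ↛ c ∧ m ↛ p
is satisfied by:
  {m: True, p: False, c: False}


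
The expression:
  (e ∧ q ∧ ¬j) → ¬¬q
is always true.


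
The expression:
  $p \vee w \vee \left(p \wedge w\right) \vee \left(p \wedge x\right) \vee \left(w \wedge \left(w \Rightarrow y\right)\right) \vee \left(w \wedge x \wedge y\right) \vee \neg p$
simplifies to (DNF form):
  $\text{True}$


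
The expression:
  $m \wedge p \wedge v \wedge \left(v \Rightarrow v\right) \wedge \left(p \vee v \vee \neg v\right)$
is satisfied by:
  {m: True, p: True, v: True}


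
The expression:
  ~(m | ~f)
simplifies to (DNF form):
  f & ~m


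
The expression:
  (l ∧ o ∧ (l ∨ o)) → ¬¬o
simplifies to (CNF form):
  True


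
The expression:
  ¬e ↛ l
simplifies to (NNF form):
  l ∨ ¬e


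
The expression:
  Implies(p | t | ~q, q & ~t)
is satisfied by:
  {q: True, t: False}


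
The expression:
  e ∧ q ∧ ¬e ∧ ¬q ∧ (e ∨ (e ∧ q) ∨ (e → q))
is never true.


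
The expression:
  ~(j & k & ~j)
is always true.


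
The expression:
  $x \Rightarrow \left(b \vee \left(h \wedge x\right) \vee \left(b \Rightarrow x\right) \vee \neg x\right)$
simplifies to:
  $\text{True}$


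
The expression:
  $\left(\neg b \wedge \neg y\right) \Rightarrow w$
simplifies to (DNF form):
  $b \vee w \vee y$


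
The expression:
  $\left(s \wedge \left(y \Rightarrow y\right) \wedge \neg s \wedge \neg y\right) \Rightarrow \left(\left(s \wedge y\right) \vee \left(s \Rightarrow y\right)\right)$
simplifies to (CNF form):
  $\text{True}$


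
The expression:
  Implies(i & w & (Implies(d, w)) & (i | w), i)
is always true.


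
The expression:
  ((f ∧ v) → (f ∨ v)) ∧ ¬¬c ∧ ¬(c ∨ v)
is never true.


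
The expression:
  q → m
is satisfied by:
  {m: True, q: False}
  {q: False, m: False}
  {q: True, m: True}


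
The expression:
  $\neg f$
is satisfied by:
  {f: False}


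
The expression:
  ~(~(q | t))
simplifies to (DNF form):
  q | t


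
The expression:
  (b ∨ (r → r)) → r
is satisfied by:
  {r: True}


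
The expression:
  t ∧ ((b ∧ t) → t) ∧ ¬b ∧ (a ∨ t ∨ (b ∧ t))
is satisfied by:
  {t: True, b: False}


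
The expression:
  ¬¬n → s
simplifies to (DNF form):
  s ∨ ¬n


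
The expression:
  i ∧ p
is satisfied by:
  {i: True, p: True}


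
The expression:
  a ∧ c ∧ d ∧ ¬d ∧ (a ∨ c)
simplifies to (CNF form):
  False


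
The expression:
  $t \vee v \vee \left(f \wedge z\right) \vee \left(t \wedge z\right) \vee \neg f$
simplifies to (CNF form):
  $t \vee v \vee z \vee \neg f$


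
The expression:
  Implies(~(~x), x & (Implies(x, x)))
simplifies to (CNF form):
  True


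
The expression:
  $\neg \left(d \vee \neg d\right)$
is never true.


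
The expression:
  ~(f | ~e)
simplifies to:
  e & ~f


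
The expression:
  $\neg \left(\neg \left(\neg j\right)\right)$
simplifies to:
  $\neg j$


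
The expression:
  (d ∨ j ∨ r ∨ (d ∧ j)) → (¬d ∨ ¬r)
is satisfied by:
  {d: False, r: False}
  {r: True, d: False}
  {d: True, r: False}


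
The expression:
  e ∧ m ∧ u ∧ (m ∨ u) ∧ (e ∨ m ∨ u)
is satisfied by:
  {m: True, e: True, u: True}


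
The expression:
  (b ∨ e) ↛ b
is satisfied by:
  {e: True, b: False}


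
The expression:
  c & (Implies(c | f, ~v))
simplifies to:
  c & ~v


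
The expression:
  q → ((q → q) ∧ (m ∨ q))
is always true.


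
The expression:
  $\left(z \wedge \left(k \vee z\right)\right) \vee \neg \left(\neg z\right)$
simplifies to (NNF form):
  $z$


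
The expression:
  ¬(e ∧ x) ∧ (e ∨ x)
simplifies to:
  (e ∧ ¬x) ∨ (x ∧ ¬e)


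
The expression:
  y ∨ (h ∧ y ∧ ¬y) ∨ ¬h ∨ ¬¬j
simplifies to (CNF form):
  j ∨ y ∨ ¬h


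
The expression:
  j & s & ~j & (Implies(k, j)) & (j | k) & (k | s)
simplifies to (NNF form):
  False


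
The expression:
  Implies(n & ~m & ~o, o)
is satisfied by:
  {o: True, m: True, n: False}
  {o: True, m: False, n: False}
  {m: True, o: False, n: False}
  {o: False, m: False, n: False}
  {n: True, o: True, m: True}
  {n: True, o: True, m: False}
  {n: True, m: True, o: False}


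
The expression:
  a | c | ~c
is always true.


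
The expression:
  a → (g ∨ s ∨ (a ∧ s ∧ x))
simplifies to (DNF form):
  g ∨ s ∨ ¬a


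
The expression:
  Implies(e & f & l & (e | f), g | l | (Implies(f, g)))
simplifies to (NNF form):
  True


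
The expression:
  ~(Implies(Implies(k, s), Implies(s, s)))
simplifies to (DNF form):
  False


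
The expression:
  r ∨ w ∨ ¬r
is always true.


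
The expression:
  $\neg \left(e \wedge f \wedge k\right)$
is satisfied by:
  {k: False, e: False, f: False}
  {f: True, k: False, e: False}
  {e: True, k: False, f: False}
  {f: True, e: True, k: False}
  {k: True, f: False, e: False}
  {f: True, k: True, e: False}
  {e: True, k: True, f: False}


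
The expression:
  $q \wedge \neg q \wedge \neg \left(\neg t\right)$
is never true.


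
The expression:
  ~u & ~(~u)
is never true.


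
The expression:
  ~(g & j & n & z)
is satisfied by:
  {g: False, z: False, n: False, j: False}
  {j: True, g: False, z: False, n: False}
  {n: True, g: False, z: False, j: False}
  {j: True, n: True, g: False, z: False}
  {z: True, j: False, g: False, n: False}
  {j: True, z: True, g: False, n: False}
  {n: True, z: True, j: False, g: False}
  {j: True, n: True, z: True, g: False}
  {g: True, n: False, z: False, j: False}
  {j: True, g: True, n: False, z: False}
  {n: True, g: True, j: False, z: False}
  {j: True, n: True, g: True, z: False}
  {z: True, g: True, n: False, j: False}
  {j: True, z: True, g: True, n: False}
  {n: True, z: True, g: True, j: False}


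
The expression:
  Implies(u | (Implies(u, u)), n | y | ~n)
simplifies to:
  True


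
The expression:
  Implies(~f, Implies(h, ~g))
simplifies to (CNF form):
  f | ~g | ~h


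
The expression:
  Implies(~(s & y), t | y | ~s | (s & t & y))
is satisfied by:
  {y: True, t: True, s: False}
  {y: True, s: False, t: False}
  {t: True, s: False, y: False}
  {t: False, s: False, y: False}
  {y: True, t: True, s: True}
  {y: True, s: True, t: False}
  {t: True, s: True, y: False}


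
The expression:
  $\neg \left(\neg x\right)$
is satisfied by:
  {x: True}


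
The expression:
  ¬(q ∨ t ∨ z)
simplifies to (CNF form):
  ¬q ∧ ¬t ∧ ¬z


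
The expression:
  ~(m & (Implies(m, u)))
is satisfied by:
  {u: False, m: False}
  {m: True, u: False}
  {u: True, m: False}


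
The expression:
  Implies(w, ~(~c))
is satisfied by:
  {c: True, w: False}
  {w: False, c: False}
  {w: True, c: True}


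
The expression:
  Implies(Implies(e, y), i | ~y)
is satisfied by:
  {i: True, y: False}
  {y: False, i: False}
  {y: True, i: True}


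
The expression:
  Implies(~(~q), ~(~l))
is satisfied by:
  {l: True, q: False}
  {q: False, l: False}
  {q: True, l: True}


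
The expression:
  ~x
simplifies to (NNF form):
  ~x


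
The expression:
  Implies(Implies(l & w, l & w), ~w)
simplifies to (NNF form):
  ~w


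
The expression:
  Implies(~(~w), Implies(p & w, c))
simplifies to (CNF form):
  c | ~p | ~w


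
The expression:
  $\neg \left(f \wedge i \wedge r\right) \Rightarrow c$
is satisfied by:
  {i: True, c: True, r: True, f: True}
  {i: True, c: True, r: True, f: False}
  {i: True, c: True, f: True, r: False}
  {i: True, c: True, f: False, r: False}
  {c: True, r: True, f: True, i: False}
  {c: True, r: True, f: False, i: False}
  {c: True, r: False, f: True, i: False}
  {c: True, r: False, f: False, i: False}
  {i: True, r: True, f: True, c: False}


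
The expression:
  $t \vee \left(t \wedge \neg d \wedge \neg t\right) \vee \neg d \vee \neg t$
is always true.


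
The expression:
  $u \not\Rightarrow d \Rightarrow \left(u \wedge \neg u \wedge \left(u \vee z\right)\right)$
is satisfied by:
  {d: True, u: False}
  {u: False, d: False}
  {u: True, d: True}


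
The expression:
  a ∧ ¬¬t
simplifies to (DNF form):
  a ∧ t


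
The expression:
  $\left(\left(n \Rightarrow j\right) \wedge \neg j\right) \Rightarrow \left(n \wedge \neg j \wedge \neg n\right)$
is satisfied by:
  {n: True, j: True}
  {n: True, j: False}
  {j: True, n: False}


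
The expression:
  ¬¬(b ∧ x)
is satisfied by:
  {b: True, x: True}


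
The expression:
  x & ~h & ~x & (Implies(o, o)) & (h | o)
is never true.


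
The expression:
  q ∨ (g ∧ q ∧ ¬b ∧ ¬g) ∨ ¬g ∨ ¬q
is always true.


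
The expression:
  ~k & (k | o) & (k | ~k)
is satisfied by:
  {o: True, k: False}


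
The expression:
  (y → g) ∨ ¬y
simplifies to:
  g ∨ ¬y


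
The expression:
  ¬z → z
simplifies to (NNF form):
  z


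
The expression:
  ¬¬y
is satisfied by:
  {y: True}


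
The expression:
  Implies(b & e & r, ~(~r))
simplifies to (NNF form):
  True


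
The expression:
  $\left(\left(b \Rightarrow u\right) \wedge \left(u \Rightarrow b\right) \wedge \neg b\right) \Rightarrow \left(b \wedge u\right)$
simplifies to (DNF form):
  $b \vee u$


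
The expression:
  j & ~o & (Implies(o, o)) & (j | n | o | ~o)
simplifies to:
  j & ~o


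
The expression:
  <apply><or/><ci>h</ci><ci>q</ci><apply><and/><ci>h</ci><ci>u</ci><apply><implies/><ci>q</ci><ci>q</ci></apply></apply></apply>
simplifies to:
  <apply><or/><ci>h</ci><ci>q</ci></apply>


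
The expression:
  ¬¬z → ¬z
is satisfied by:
  {z: False}


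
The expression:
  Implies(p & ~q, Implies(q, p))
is always true.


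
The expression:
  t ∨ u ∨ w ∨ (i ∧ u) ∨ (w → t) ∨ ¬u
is always true.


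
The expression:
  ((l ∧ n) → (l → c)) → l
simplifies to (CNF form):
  l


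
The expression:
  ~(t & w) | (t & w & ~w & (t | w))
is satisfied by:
  {w: False, t: False}
  {t: True, w: False}
  {w: True, t: False}


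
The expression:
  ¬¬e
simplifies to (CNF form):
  e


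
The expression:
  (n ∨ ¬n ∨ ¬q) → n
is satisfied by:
  {n: True}


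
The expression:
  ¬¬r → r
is always true.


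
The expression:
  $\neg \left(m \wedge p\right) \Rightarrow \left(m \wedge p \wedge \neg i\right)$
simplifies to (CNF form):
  $m \wedge p$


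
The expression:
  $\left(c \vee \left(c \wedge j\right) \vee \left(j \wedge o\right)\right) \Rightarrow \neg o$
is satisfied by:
  {j: False, o: False, c: False}
  {c: True, j: False, o: False}
  {j: True, c: False, o: False}
  {c: True, j: True, o: False}
  {o: True, c: False, j: False}


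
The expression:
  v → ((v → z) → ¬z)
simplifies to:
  ¬v ∨ ¬z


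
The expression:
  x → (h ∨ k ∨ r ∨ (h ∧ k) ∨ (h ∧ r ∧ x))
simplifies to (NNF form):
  h ∨ k ∨ r ∨ ¬x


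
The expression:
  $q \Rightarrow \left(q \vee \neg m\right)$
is always true.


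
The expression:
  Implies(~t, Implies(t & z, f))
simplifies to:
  True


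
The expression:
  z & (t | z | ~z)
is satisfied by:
  {z: True}


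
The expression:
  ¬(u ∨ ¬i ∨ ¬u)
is never true.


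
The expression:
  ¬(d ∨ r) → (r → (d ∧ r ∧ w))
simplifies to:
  True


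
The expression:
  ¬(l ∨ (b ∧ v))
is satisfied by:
  {l: False, v: False, b: False}
  {b: True, l: False, v: False}
  {v: True, l: False, b: False}


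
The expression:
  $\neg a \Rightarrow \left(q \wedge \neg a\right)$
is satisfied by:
  {a: True, q: True}
  {a: True, q: False}
  {q: True, a: False}


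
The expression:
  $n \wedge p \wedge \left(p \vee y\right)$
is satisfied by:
  {p: True, n: True}


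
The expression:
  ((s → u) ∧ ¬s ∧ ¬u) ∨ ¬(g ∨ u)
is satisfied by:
  {u: False, s: False, g: False}
  {g: True, u: False, s: False}
  {s: True, u: False, g: False}


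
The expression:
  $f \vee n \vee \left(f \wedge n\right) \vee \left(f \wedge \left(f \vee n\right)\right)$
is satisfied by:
  {n: True, f: True}
  {n: True, f: False}
  {f: True, n: False}


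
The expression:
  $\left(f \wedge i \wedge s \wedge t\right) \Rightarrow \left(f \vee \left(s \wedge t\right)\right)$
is always true.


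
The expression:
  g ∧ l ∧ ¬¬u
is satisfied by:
  {u: True, g: True, l: True}


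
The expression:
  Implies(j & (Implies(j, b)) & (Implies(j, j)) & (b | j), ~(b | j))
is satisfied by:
  {b: False, j: False}
  {j: True, b: False}
  {b: True, j: False}


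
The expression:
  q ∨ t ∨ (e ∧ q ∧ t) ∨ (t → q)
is always true.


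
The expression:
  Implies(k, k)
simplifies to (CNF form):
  True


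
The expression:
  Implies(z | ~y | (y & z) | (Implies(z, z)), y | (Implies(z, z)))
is always true.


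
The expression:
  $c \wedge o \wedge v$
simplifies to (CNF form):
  $c \wedge o \wedge v$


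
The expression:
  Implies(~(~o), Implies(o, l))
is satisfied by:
  {l: True, o: False}
  {o: False, l: False}
  {o: True, l: True}


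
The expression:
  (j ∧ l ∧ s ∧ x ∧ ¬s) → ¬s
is always true.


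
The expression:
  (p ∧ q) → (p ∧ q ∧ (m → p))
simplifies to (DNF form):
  True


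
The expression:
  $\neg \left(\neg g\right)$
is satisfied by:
  {g: True}


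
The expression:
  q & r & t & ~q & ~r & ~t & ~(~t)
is never true.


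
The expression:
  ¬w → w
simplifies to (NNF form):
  w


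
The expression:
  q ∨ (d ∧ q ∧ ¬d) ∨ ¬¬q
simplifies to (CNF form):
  q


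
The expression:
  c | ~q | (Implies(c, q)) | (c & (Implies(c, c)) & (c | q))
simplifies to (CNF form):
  True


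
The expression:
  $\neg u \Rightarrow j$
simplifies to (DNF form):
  $j \vee u$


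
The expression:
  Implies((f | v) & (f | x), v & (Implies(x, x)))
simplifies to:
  v | ~f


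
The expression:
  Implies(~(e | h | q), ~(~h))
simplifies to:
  e | h | q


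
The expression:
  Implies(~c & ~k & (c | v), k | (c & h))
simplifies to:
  c | k | ~v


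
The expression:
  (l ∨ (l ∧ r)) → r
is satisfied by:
  {r: True, l: False}
  {l: False, r: False}
  {l: True, r: True}


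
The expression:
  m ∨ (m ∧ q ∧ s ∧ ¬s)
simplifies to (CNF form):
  m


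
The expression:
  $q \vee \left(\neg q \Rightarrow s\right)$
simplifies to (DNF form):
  $q \vee s$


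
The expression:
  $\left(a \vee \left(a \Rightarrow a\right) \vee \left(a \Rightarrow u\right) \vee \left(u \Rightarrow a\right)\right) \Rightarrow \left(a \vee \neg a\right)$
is always true.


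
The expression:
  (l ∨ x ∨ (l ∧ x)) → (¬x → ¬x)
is always true.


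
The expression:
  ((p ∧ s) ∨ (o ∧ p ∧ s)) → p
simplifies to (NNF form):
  True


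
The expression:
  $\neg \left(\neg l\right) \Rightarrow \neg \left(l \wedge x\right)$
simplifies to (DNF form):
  $\neg l \vee \neg x$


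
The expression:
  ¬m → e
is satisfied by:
  {m: True, e: True}
  {m: True, e: False}
  {e: True, m: False}


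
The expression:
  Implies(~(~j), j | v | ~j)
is always true.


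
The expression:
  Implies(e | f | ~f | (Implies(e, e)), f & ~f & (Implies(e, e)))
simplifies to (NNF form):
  False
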